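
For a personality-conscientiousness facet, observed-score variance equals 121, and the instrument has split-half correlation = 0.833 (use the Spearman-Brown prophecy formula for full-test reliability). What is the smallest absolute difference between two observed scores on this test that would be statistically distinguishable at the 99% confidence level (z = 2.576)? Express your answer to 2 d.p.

σ = 121^(1/2) = 11.00000
r_full = 2·0.833 / (1 + 0.833) ≈ 0.90889
SEM = 11.00000 × √(1 − 0.90889) = 11.00000 × √0.09111 ≈ 11.00000 × 0.30184 ≈ 3.32024
Standard error of the difference = 3.32024·√2 ≈ 4.69553
Minimum reliable difference = 2.576 × SE_diff ≈ 2.576 × 4.69553 ≈ 12.09569

12.10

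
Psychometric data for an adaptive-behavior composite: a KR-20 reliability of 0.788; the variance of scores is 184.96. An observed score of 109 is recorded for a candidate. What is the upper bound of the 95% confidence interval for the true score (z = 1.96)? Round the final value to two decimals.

SD = √184.96 ≃ 13.600
The standard error of measurement is 13.600·√(1 − 0.788) ≃ 13.600·0.460 ≃ 6.262.
1.96 · SEM ≃ 12.273
Upper limit = 109 + 12.273 ≃ 121.273

121.27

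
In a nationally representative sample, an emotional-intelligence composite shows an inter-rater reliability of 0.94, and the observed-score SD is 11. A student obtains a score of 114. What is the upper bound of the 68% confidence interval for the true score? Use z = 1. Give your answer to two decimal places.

SEM = 11.00000*√(1 − 0.94000) ≃ 2.69444
Margin = 1 * 2.69444 ≃ 2.69444
Upper limit = 114 + 2.69444 ≃ 116.69444

116.69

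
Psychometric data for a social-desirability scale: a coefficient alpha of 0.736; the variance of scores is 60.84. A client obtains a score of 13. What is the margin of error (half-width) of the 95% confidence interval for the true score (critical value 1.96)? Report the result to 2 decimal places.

7.86

SD = √60.84 ≈ 7.8000
The standard error of measurement is 7.8000*√(1 − 0.7360) ≈ 7.8000*0.5138 ≈ 4.0077.
1.96 * SEM ≈ 7.8551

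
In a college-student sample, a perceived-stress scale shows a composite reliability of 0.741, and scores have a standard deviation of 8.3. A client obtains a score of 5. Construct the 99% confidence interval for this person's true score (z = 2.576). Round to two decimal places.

[-5.88, 15.88]

SEM = 8.300 · √(1 − 0.741) = 8.300 · √0.259 ≃ 8.300 · 0.509 ≃ 4.224
Half-width = 2.576·4.224 ≃ 10.881
Interval: (-5.881, 15.881)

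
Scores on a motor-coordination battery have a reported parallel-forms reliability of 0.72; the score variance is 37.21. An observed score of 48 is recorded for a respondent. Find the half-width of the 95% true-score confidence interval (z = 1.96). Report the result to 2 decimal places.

SD = √37.21 ≈ 6.1000
SEM = 6.1000×√(1 − 0.7200) ≈ 3.2278
Half-width = 1.96×3.2278 ≈ 6.3265

6.33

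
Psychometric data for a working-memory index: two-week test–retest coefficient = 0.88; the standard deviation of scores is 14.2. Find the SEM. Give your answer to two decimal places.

4.92

SEM = 14.20000 * √(1 − 0.88000) = 14.20000 * √0.12000 ≃ 14.20000 * 0.34641 ≃ 4.91902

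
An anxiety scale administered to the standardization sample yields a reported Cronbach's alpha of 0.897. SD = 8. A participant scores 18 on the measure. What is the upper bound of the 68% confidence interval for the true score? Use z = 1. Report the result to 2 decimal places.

SEM = 8.000·√(1 − 0.897) ≈ 2.567
1 · SEM ≈ 2.567
Upper limit = 18 + 2.567 ≈ 20.567

20.57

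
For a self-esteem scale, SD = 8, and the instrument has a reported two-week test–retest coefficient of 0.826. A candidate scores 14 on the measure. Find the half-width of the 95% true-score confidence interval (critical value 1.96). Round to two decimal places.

The standard error of measurement is 8.0000×√(1 − 0.8260) ≃ 8.0000×0.4171 ≃ 3.3371.
1.96 × SEM ≃ 6.5406

6.54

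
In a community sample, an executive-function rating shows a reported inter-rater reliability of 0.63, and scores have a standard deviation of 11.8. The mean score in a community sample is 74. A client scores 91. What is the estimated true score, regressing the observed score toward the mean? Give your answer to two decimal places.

84.71

Estimated true score = 0.63000·91 + (1 − 0.63000)·74 ≃ 84.71000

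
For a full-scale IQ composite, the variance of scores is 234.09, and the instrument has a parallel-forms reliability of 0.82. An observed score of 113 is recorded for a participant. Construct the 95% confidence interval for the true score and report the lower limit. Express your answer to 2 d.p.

100.28

SD = √234.09 = 15.300
SEM = 15.300 * √(1 − 0.820) = 15.300 * √0.180 ≈ 15.300 * 0.424 ≈ 6.491
1.96 * SEM ≈ 12.723
Lower bound: 113 − 12.723 = 100.277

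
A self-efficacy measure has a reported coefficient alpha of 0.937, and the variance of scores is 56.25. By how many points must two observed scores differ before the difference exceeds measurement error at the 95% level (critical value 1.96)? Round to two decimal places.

5.22

SD = √56.25 ≈ 7.5000
SEM = 7.5000×√(1 − 0.9370) ≈ 1.8825
SE_diff = √2 × SEM ≈ 2.6622
Minimum reliable difference = 1.96 × SE_diff ≈ 1.96 × 2.6622 ≈ 5.2180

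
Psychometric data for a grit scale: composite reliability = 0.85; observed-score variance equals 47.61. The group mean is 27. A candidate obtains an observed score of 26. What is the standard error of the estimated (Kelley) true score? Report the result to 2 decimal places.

2.46

SD = √47.61 = 6.900
SE_est = 6.900·√[r(1 − r)] ≃ 2.464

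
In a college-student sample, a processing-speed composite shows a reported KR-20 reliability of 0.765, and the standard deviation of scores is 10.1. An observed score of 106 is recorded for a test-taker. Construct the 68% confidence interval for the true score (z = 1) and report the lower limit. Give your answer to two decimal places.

101.10

SEM = 10.100 · √(1 − 0.765) = 10.100 · √0.235 ≃ 10.100 · 0.485 ≃ 4.896
1 · SEM ≃ 4.896
Lower bound: 106 − 4.896 = 101.104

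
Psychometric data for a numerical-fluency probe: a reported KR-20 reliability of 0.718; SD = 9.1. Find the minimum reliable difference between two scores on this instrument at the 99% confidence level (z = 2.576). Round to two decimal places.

17.60

SEM = 9.10000 · √(1 − 0.71800) = 9.10000 · √0.28200 ≈ 9.10000 · 0.53104 ≈ 4.83243
SE_diff = √2 · SEM ≈ 6.83409
Smallest detectable difference = 2.576·6.83409 ≈ 17.60463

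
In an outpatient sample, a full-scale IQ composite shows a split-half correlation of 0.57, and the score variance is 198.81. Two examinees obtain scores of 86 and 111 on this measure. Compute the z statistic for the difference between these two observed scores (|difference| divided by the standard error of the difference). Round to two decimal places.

SD = √198.81 ≈ 14.1000
Spearman-Brown: r = 2(0.57) / (1 + 0.57) = 1.1400 / 1.5700 ≈ 0.7261
SEM = 14.1000 × √(1 − 0.7261) = 14.1000 × √0.2739 ≈ 14.1000 × 0.5233 ≈ 7.3791
Standard error of the difference = 7.3791·√2 ≈ 10.4356
z = 25 / 10.4356 ≈ 2.3956

2.40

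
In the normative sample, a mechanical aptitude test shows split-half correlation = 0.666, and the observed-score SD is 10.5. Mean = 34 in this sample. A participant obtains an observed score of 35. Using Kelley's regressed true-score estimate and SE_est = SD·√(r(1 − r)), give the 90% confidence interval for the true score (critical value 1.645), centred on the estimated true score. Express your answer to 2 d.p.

[27.88, 41.71]

Spearman-Brown: r = 2(0.666) / (1 + 0.666) = 1.3320 / 1.6660 ≃ 0.7995
T̂ = 0.7995(35) + 0.2005(34) ≃ 34.7995
SE_est = SD · √(r(1 − r)) = 10.5000 · √0.1603 ≃ 10.5000 · 0.4004 ≃ 4.2038
90% CI: 34.7995 ± 6.9152 ≃ (27.8843, 41.7147)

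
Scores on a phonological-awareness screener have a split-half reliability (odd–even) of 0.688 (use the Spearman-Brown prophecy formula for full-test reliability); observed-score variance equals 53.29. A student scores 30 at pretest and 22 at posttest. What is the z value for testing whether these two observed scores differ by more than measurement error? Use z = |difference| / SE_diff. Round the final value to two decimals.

1.80

SD = √53.29 = 7.300
Spearman-Brown: r = 2(0.688) / (1 + 0.688) = 1.376 / 1.688 ≈ 0.815
SEM = 7.300 × √(1 − 0.815) = 7.300 × √0.185 ≈ 7.300 × 0.430 ≈ 3.138
SE_diff = √2 × SEM ≈ 4.438
z = 8 / 4.438 ≈ 1.802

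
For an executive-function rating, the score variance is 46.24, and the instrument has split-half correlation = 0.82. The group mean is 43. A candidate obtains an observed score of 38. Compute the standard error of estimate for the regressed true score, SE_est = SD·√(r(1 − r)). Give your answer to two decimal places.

SD = √46.24 = 6.80000
r_full = 2·0.82 / (1 + 0.82) ≈ 0.90110
SE_est = SD · √(r(1 − r)) = 6.80000 · √0.08912 ≈ 6.80000 · 0.29853 ≈ 2.03000

2.03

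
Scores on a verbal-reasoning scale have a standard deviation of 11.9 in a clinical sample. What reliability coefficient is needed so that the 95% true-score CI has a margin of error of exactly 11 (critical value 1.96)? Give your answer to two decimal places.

SEM needed = half-width / z = 11/1.96 ≈ 5.61224
r = 1 − (5.61224/11.9)² ≈ 1 − 0.22242 ≈ 0.77758

0.78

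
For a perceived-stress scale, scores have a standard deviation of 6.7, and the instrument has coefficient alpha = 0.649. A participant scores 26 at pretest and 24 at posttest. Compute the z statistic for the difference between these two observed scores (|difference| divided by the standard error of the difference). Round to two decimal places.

0.36

SEM = 6.700*√(1 − 0.649) ≈ 3.969
SE_diff = SEM * √2 ≈ 3.969 * 1.414 ≈ 5.614
z = |26 − 24| / 5.614 = 2 / 5.614 ≈ 0.356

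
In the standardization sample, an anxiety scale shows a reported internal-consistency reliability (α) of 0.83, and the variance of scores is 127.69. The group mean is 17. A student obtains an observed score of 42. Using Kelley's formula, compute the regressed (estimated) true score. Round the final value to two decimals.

37.75

T̂ = r·X + (1 − r)·M = 0.83000×42 + 0.17000×17 = 34.86000 + 2.89000 ≈ 37.75000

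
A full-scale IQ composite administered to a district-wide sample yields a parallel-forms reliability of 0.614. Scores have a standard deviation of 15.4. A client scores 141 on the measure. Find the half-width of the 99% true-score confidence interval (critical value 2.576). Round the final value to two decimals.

24.65

SEM = 15.40000·√(1 − 0.61400) ≃ 9.56785
Half-width = 2.576·9.56785 ≃ 24.64678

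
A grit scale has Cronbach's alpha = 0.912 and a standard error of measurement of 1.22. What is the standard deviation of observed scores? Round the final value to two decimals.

SD = 1.22 / √(1 − 0.912) ≈ 4.113

4.11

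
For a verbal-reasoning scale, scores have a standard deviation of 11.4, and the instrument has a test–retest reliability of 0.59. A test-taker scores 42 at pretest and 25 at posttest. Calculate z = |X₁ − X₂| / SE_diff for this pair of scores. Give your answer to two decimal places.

The standard error of measurement is 11.4000·√(1 − 0.5900) ≈ 11.4000·0.6403 ≈ 7.2996.
SE_diff = SEM · √2 ≈ 7.2996 · 1.4142 ≈ 10.3231
z = 17 / 10.3231 ≈ 1.6468

1.65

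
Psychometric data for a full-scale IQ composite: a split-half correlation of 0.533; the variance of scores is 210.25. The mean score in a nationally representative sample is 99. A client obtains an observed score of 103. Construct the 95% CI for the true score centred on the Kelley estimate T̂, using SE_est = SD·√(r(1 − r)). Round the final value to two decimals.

[88.70, 114.86]

SD = √210.25 = 14.5000
Spearman-Brown: r = 2(0.533) / (1 + 0.533) = 1.0660 / 1.5330 ≈ 0.6954
T̂ = r·X + (1 − r)·M = 0.6954·103 + 0.3046·99 ≈ 71.6230 + 30.1585 ≈ 101.7815
SE_est = 14.5000·√[r(1 − r)] ≈ 6.6736
CI = 101.7815 ± 1.96 · 6.6736 → [88.7011, 114.8618]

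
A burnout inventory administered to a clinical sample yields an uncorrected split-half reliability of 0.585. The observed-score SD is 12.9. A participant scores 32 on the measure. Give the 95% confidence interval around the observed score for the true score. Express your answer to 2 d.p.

Full-length reliability (Spearman-Brown) = 2(0.585)/(1+0.585) ≈ 0.738
The standard error of measurement is 12.900*√(1 − 0.738) ≈ 12.900*0.512 ≈ 6.601.
Half-width = 1.96*6.601 ≈ 12.938
Interval: (19.062, 44.938)

[19.06, 44.94]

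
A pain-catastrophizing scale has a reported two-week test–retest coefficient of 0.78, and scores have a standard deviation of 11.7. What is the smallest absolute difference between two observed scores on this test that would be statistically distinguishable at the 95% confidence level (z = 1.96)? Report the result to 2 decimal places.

SEM = 11.70000×√(1 − 0.78000) ≃ 5.48779
SE_diff = √2 × SEM ≃ 7.76090
Smallest detectable difference = 1.96×7.76090 ≃ 15.21137

15.21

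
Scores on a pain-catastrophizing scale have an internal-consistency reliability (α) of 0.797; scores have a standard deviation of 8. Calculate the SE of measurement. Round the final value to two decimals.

The standard error of measurement is 8.000*√(1 − 0.797) ≈ 8.000*0.451 ≈ 3.604.

3.60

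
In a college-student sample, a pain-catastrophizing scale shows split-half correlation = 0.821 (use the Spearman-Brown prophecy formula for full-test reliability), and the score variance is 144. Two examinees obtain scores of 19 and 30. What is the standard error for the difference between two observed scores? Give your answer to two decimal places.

5.32

SD = √144 ≈ 12.0000
r_full = 2·0.821 / (1 + 0.821) ≈ 0.9017
SEM = 12.0000 * √(1 − 0.9017) = 12.0000 * √0.0983 ≈ 12.0000 * 0.3135 ≈ 3.7623
SE_diff = √2 * SEM ≈ 5.3207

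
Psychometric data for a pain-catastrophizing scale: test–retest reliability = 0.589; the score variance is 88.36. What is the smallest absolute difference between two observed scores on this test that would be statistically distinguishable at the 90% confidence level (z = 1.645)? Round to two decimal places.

σ = 88.36^(1/2) = 9.400
The standard error of measurement is 9.400×√(1 − 0.589) ≈ 9.400×0.641 ≈ 6.026.
Standard error of the difference = 6.026·√2 ≈ 8.522
Smallest detectable difference = 1.645×8.522 ≈ 14.019

14.02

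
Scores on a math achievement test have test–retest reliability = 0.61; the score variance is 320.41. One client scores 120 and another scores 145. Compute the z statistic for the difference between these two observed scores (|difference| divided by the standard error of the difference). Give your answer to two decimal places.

SD = √320.41 = 17.9000
SEM = 17.9000 * √(1 − 0.6100) = 17.9000 * √0.3900 ≈ 17.9000 * 0.6245 ≈ 11.1785
SE_diff = √2 * SEM ≈ 15.8089
z = |120 − 145| / 15.8089 = 25 / 15.8089 ≈ 1.5814

1.58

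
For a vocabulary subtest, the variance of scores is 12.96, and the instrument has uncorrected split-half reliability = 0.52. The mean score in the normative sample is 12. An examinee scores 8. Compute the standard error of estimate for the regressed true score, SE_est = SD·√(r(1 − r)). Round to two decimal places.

1.67

SD = √12.96 ≈ 3.60000
r_full = 2·0.52 / (1 + 0.52) ≈ 0.68421
SE_est = SD · √(r(1 − r)) = 3.60000 · √0.21607 ≈ 3.60000 · 0.46483 ≈ 1.67339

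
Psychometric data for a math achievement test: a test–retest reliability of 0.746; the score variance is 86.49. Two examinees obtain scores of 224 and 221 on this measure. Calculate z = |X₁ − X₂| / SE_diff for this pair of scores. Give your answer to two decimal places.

0.45

σ = 86.49^(1/2) = 9.3000
SEM = 9.3000 * √(1 − 0.7460) = 9.3000 * √0.2540 ≈ 9.3000 * 0.5040 ≈ 4.6871
Standard error of the difference = 4.6871·√2 ≈ 6.6285
z = 3 / 6.6285 ≈ 0.4526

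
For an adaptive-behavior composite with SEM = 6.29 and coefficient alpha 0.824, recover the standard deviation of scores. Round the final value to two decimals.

14.99

SD = 6.29 / √(1 − 0.824) ≈ 14.99320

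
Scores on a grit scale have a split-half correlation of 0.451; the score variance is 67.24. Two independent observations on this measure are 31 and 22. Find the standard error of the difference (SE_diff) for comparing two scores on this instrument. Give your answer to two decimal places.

7.13

SD = √67.24 ≈ 8.200
Full-length reliability (Spearman-Brown) = 2(0.451)/(1+0.451) ≈ 0.622
SEM = 8.200·√(1 − 0.622) ≈ 5.044
SE_diff = √2 · SEM ≈ 7.133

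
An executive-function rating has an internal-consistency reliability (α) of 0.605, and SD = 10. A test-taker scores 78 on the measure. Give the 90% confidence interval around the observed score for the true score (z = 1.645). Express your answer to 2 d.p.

SEM = 10.00000×√(1 − 0.60500) ≈ 6.28490
Margin = 1.645 × 6.28490 ≈ 10.33866
CI = 78 ± 10.33866 → [67.66134, 88.33866]

[67.66, 88.34]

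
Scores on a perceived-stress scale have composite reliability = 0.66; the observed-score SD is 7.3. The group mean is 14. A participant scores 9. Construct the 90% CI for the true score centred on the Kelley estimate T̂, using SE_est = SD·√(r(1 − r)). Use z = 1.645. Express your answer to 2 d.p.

[5.01, 16.39]

T̂ = 0.6600(9) + 0.3400(14) ≈ 10.7000
SE_est = SD · √(r(1 − r)) = 7.3000 · √0.2244 ≈ 7.3000 · 0.4737 ≈ 3.4581
90% CI: 10.7000 ± 5.6885 ≈ (5.0115, 16.3885)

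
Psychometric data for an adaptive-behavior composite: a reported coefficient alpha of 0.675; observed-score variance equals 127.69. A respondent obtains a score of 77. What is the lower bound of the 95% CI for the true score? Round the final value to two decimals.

64.37

SD = √127.69 = 11.300
SEM = 11.300 * √(1 − 0.675) = 11.300 * √0.325 ≈ 11.300 * 0.570 ≈ 6.442
1.96 * SEM ≈ 12.626
Lower bound: 77 − 12.626 = 64.374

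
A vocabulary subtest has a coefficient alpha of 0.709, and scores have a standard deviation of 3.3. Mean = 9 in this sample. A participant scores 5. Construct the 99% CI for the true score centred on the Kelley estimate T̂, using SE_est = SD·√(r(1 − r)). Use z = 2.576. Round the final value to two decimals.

[2.30, 10.03]

T̂ = 0.7090(5) + 0.2910(9) ≈ 6.1640
SE_est = SD · √(r(1 − r)) = 3.3000 · √0.2063 ≈ 3.3000 · 0.4542 ≈ 1.4989
CI = 6.1640 ± 2.576 · 1.4989 → [2.3027, 10.0253]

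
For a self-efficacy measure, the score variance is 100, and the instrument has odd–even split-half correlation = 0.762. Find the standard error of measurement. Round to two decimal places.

3.68

SD = √100 ≃ 10.000
Spearman-Brown: r = 2(0.762) / (1 + 0.762) = 1.524 / 1.762 ≃ 0.865
SEM = 10.000 * √(1 − 0.865) = 10.000 * √0.135 ≃ 10.000 * 0.368 ≃ 3.675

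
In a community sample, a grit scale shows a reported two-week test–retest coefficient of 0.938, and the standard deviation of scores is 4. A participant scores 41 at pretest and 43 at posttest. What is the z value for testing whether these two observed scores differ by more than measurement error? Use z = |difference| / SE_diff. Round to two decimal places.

1.42

SEM = 4.000 * √(1 − 0.938) = 4.000 * √0.062 ≈ 4.000 * 0.249 ≈ 0.996
Standard error of the difference = 0.996·√2 ≈ 1.409
z = 2 / 1.409 ≈ 1.420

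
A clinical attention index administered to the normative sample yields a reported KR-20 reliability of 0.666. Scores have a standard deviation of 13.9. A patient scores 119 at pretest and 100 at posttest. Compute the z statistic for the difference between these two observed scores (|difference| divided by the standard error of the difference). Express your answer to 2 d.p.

SEM = 13.9000 × √(1 − 0.6660) = 13.9000 × √0.3340 ≈ 13.9000 × 0.5779 ≈ 8.0332
Standard error of the difference = 8.0332·√2 ≈ 11.3606
z = 19 / 11.3606 ≈ 1.6724

1.67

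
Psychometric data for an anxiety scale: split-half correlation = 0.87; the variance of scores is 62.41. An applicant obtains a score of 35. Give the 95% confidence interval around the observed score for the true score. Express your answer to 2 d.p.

SD = √62.41 ≈ 7.900
Full-length reliability (Spearman-Brown) = 2(0.87)/(1+0.87) ≈ 0.930
The standard error of measurement is 7.900*√(1 − 0.930) ≈ 7.900*0.264 ≈ 2.083.
Half-width = 1.96*2.083 ≈ 4.083
Interval: (30.917, 39.083)

[30.92, 39.08]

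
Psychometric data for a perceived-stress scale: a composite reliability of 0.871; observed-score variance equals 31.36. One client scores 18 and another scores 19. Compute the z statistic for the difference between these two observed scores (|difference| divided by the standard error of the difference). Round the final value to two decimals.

SD = √31.36 ≈ 5.60000
SEM = 5.60000 * √(1 − 0.87100) = 5.60000 * √0.12900 ≈ 5.60000 * 0.35917 ≈ 2.01133
SE_diff = √2 * SEM ≈ 2.84445
z = |18 − 19| / 2.84445 = 1 / 2.84445 ≈ 0.35156

0.35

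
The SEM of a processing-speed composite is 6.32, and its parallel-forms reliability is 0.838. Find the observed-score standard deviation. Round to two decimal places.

15.70

SD = SEM / √(1 − r) = 6.32 / √0.162 ≈ 6.32 / 0.402 ≈ 15.702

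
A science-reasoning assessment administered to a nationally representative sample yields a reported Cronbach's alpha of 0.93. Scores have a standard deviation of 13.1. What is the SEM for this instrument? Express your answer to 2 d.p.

3.47

The standard error of measurement is 13.1000·√(1 − 0.9300) ≈ 13.1000·0.2646 ≈ 3.4659.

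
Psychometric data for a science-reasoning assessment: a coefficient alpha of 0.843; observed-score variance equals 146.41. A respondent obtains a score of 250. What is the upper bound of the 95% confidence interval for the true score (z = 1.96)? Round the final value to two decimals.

SD = √146.41 ≈ 12.100
SEM = 12.100 × √(1 − 0.843) = 12.100 × √0.157 ≈ 12.100 × 0.396 ≈ 4.794
Half-width = 1.96×4.794 ≈ 9.397
Upper limit = 250 + 9.397 ≈ 259.397

259.40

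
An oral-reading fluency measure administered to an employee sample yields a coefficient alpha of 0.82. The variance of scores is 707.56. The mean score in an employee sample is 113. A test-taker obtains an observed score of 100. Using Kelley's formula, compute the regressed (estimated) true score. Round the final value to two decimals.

102.34

T̂ = r·X + (1 − r)·M = 0.8200·100 + 0.1800·113 = 82.0000 + 20.3400 ≈ 102.3400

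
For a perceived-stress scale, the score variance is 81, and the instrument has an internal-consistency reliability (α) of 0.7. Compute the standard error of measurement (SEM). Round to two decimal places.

SD = √81 = 9.0000
SEM = 9.0000×√(1 − 0.7000) ≃ 4.9295

4.93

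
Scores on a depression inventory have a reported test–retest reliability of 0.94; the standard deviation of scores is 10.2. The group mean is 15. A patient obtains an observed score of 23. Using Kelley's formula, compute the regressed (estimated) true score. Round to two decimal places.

T̂ = 0.9400(23) + 0.0600(15) ≈ 22.5200

22.52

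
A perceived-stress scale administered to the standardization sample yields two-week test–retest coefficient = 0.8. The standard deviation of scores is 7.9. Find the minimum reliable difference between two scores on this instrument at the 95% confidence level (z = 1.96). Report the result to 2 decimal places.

SEM = 7.9000*√(1 − 0.8000) ≃ 3.5330
Standard error of the difference = 3.5330·√2 ≃ 4.9964
Smallest detectable difference = 1.96*4.9964 ≃ 9.7929

9.79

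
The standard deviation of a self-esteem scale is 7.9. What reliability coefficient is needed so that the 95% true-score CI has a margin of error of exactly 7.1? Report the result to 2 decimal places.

SEM needed = half-width / z = 7.1/1.96 ≃ 3.6224
r = 1 − (3.6224/7.9)² ≃ 1 − 0.2103 ≃ 0.7897

0.79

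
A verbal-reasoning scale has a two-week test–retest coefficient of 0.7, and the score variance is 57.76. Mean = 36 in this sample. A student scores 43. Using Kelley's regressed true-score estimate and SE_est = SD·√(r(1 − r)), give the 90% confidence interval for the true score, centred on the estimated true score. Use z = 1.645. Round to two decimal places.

[35.17, 46.63]

σ = 57.76^(1/2) = 7.60000
Estimated true score = 0.70000·43 + (1 − 0.70000)·36 ≃ 40.90000
SE_est = 7.60000·√[r(1 − r)] ≃ 3.48276
CI = 40.90000 ± 1.645 · 3.48276 → [35.17086, 46.62914]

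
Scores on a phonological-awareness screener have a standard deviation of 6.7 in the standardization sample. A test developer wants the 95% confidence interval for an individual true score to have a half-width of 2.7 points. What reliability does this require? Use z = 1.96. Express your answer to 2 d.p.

0.96

Required SEM = 2.7 / 1.96 ≈ 1.3776
r = 1 − (1.3776/6.7)² ≈ 1 − 0.0423 ≈ 0.9577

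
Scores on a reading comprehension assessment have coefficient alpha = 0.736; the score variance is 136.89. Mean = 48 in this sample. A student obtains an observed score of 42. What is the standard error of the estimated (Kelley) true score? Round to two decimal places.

σ = 136.89^(1/2) = 11.7000
SE_est = 11.7000·√[r(1 − r)] ≈ 5.1574

5.16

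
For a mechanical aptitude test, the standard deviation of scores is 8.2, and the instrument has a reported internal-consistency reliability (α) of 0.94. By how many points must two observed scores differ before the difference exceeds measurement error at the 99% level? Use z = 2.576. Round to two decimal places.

SEM = 8.2000 × √(1 − 0.9400) = 8.2000 × √0.0600 ≈ 8.2000 × 0.2449 ≈ 2.0086
Standard error of the difference = 2.0086·√2 ≈ 2.8406
Smallest detectable difference = 2.576×2.8406 ≈ 7.3173

7.32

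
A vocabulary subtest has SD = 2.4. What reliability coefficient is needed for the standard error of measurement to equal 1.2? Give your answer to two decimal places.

r = 1 − (SEM / SD)² = 1 − (1.2000 / 2.4)² ≃ 1 − 0.2500 ≃ 0.7500

0.75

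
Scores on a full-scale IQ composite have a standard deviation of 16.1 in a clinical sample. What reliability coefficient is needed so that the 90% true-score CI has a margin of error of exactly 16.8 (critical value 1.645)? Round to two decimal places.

0.60

SEM needed = half-width / z = 16.8/1.645 ≈ 10.213
Required reliability = 1 − (SEM/SD)² = 1 − 0.402 ≈ 0.598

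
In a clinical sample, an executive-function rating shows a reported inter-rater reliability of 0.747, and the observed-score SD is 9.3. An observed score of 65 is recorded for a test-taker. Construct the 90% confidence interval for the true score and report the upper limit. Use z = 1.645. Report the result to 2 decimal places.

SEM = 9.3000 × √(1 − 0.7470) = 9.3000 × √0.2530 ≈ 9.3000 × 0.5030 ≈ 4.6778
Half-width = 1.645×4.6778 ≈ 7.6950
Upper bound: 65 + 7.6950 = 72.6950

72.70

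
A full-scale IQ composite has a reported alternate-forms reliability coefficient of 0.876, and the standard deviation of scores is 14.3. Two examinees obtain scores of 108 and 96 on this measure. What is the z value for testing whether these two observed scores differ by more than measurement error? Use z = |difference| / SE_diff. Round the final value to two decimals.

SEM = 14.3000*√(1 − 0.8760) ≈ 5.0355
SE_diff = SEM * √2 ≈ 5.0355 * 1.4142 ≈ 7.1213
z = |108 − 96| / 7.1213 = 12 / 7.1213 ≈ 1.6851

1.69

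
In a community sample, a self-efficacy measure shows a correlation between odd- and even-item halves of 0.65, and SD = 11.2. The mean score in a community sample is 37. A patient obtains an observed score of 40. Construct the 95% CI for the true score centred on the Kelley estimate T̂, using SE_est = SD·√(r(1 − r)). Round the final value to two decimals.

Spearman-Brown: r = 2(0.65) / (1 + 0.65) = 1.30000 / 1.65000 ≈ 0.78788
Estimated true score = 0.78788*40 + (1 − 0.78788)*37 ≈ 39.36364
SE_est = 11.20000*√(0.78788*0.21212) ≈ 4.57867
95% CI: 39.36364 ± 8.97420 ≈ (30.38943, 48.33784)

[30.39, 48.34]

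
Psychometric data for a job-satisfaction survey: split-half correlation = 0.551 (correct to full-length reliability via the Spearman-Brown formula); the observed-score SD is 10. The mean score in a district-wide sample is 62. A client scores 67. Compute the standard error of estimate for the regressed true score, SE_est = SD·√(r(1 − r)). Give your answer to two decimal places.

Full-length reliability (Spearman-Brown) = 2(0.551)/(1+0.551) ≈ 0.711
SE_est = 10.000×√(0.711×0.289) ≈ 4.535

4.54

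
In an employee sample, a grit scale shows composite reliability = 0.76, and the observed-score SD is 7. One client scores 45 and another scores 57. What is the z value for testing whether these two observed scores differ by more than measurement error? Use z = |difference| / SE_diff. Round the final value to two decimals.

SEM = 7.0000 * √(1 − 0.7600) = 7.0000 * √0.2400 ≈ 7.0000 * 0.4899 ≈ 3.4293
SE_diff = √2 * SEM ≈ 4.8497
z = 12 / 4.8497 ≈ 2.4744

2.47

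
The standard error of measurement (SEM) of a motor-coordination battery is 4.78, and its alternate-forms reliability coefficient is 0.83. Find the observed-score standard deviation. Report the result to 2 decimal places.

11.59

SD = 4.78 / √(1 − 0.83) ≈ 11.5932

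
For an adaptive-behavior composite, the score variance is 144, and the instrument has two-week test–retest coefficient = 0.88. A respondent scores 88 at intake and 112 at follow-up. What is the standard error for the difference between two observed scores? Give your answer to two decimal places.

SD = √144 = 12.00000
SEM = 12.00000 × √(1 − 0.88000) = 12.00000 × √0.12000 ≈ 12.00000 × 0.34641 ≈ 4.15692
Standard error of the difference = 4.15692·√2 ≈ 5.87878

5.88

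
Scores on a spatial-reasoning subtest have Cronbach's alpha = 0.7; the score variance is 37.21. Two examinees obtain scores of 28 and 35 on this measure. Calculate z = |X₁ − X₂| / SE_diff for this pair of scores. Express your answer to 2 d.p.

1.48

SD = √37.21 ≈ 6.1000
The standard error of measurement is 6.1000*√(1 − 0.7000) ≈ 6.1000*0.5477 ≈ 3.3411.
Standard error of the difference = 3.3411·√2 ≈ 4.7250
z = |28 − 35| / 4.7250 = 7 / 4.7250 ≈ 1.4815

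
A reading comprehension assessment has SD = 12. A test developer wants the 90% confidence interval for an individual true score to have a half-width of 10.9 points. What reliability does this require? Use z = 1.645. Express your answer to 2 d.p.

0.70

Required SEM = 10.9 / 1.645 ≈ 6.626
r = 1 − (6.626/12)² ≈ 1 − 0.305 ≈ 0.695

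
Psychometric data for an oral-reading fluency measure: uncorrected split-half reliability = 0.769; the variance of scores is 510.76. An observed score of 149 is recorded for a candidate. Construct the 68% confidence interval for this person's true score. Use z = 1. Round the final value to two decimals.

[140.83, 157.17]

σ = 510.76^(1/2) = 22.6000
r_full = 2·0.769 / (1 + 0.769) ≈ 0.8694
SEM = 22.6000 × √(1 − 0.8694) = 22.6000 × √0.1306 ≈ 22.6000 × 0.3614 ≈ 8.1668
Margin = 1 × 8.1668 ≈ 8.1668
68% CI: 149 ± 8.1668 = [140.8332, 157.1668]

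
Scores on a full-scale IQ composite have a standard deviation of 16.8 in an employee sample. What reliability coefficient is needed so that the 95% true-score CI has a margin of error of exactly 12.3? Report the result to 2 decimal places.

SEM needed = half-width / z = 12.3/1.96 ≃ 6.276
Required reliability = 1 − (SEM/SD)² = 1 − 0.140 ≃ 0.860

0.86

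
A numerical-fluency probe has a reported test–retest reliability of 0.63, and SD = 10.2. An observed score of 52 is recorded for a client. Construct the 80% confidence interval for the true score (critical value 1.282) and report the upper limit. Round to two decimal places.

SEM = 10.2000 × √(1 − 0.6300) = 10.2000 × √0.3700 ≈ 10.2000 × 0.6083 ≈ 6.2044
Half-width = 1.282×6.2044 ≈ 7.9541
Upper bound: 52 + 7.9541 = 59.9541

59.95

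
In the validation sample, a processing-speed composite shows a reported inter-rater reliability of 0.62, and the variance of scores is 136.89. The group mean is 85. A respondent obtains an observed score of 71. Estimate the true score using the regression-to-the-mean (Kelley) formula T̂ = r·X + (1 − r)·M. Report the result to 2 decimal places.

T̂ = 0.6200(71) + 0.3800(85) ≈ 76.3200

76.32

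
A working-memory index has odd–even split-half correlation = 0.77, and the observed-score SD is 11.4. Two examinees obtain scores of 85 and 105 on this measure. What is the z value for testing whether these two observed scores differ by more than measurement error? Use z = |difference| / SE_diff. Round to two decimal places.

Spearman-Brown: r = 2(0.77) / (1 + 0.77) = 1.5400 / 1.7700 ≈ 0.8701
SEM = 11.4000 * √(1 − 0.8701) = 11.4000 * √0.1299 ≈ 11.4000 * 0.3605 ≈ 4.1094
Standard error of the difference = 4.1094·√2 ≈ 5.8116
z = 20 / 5.8116 ≈ 3.4414

3.44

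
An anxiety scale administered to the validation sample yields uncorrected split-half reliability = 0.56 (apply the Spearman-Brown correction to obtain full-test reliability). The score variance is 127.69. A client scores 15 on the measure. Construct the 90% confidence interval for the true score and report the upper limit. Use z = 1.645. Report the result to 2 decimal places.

σ = 127.69^(1/2) = 11.300
Spearman-Brown: r = 2(0.56) / (1 + 0.56) = 1.120 / 1.560 ≈ 0.718
The standard error of measurement is 11.300*√(1 − 0.718) ≈ 11.300*0.531 ≈ 6.001.
Half-width = 1.645*6.001 ≈ 9.872
Upper bound: 15 + 9.872 = 24.872

24.87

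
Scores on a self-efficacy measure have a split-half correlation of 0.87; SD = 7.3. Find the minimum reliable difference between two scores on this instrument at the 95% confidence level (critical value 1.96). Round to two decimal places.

Full-length reliability (Spearman-Brown) = 2(0.87)/(1+0.87) ≃ 0.93048
The standard error of measurement is 7.30000×√(1 − 0.93048) ≃ 7.30000×0.26366 ≃ 1.92475.
Standard error of the difference = 1.92475·√2 ≃ 2.72200
Smallest detectable difference = 1.96×2.72200 ≃ 5.33513

5.34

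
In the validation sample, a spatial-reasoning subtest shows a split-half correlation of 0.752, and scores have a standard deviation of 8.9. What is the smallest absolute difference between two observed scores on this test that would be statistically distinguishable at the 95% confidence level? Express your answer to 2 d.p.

9.28

Full-length reliability (Spearman-Brown) = 2(0.752)/(1+0.752) ≈ 0.858
The standard error of measurement is 8.900×√(1 − 0.858) ≈ 8.900×0.376 ≈ 3.348.
SE_diff = √2 × SEM ≈ 4.735
Smallest detectable difference = 1.96×4.735 ≈ 9.282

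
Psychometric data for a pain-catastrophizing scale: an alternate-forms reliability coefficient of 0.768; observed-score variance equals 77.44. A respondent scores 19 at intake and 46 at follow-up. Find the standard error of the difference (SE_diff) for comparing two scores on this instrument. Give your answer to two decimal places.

5.99

SD = √77.44 ≈ 8.8000
SEM = 8.8000·√(1 − 0.7680) ≈ 4.2386
SE_diff = √2 · SEM ≈ 5.9943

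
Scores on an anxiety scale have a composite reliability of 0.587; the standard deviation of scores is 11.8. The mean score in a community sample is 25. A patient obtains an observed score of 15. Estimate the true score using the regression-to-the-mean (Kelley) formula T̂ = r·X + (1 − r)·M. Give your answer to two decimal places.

T̂ = 0.587(15) + 0.413(25) ≈ 19.130

19.13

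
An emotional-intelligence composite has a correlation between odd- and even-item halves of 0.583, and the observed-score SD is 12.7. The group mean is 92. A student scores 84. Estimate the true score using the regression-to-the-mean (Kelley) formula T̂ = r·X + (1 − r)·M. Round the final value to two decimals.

r_full = 2·0.583 / (1 + 0.583) ≈ 0.73658
Estimated true score = 0.73658×84 + (1 − 0.73658)×92 ≈ 86.10739

86.11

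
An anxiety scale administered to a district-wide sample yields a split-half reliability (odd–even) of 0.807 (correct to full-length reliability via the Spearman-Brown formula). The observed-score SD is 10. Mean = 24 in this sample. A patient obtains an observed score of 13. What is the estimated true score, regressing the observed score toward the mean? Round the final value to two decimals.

14.17

Full-length reliability (Spearman-Brown) = 2(0.807)/(1+0.807) ≈ 0.8932
T̂ = 0.8932(13) + 0.1068(24) ≈ 14.1749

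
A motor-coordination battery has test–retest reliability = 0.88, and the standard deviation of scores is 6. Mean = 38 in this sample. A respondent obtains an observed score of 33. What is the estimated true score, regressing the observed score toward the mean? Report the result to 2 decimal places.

T̂ = r·X + (1 − r)·M = 0.880·33 + 0.120·38 = 29.040 + 4.560 ≈ 33.600

33.60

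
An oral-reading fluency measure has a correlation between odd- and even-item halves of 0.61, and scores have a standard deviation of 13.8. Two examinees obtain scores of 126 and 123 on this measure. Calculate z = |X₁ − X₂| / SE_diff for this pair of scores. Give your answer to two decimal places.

0.31

r_full = 2·0.61 / (1 + 0.61) ≈ 0.758
SEM = 13.800 · √(1 − 0.758) = 13.800 · √0.242 ≈ 13.800 · 0.492 ≈ 6.792
SE_diff = √2 · SEM ≈ 9.605
z = 3 / 9.605 ≈ 0.312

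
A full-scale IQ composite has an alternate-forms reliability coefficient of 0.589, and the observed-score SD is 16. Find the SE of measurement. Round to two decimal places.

10.26

SEM = 16.000×√(1 − 0.589) ≈ 10.257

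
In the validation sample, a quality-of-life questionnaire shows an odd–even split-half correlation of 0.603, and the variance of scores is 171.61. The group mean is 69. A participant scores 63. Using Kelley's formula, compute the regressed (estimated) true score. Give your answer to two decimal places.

Full-length reliability (Spearman-Brown) = 2(0.603)/(1+0.603) ≃ 0.752
Estimated true score = 0.752×63 + (1 − 0.752)×69 ≃ 64.486

64.49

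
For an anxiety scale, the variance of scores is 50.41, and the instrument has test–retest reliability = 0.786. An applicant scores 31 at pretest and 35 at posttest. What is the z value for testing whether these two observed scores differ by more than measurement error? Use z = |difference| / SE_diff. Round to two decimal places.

0.86

σ = 50.41^(1/2) = 7.100
SEM = 7.100 × √(1 − 0.786) = 7.100 × √0.214 ≈ 7.100 × 0.463 ≈ 3.284
SE_diff = √2 × SEM ≈ 4.645
z = |31 − 35| / 4.645 = 4 / 4.645 ≈ 0.861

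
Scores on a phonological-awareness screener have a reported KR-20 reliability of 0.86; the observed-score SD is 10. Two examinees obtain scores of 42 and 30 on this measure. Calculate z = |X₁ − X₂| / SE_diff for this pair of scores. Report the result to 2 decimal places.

SEM = 10.0000 × √(1 − 0.8600) = 10.0000 × √0.1400 ≈ 10.0000 × 0.3742 ≈ 3.7417
SE_diff = SEM × √2 ≈ 3.7417 × 1.4142 ≈ 5.2915
z = 12 / 5.2915 ≈ 2.2678

2.27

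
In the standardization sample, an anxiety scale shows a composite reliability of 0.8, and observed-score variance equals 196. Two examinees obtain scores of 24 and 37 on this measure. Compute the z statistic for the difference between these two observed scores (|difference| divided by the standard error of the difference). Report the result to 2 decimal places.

σ = 196^(1/2) = 14.000
The standard error of measurement is 14.000×√(1 − 0.800) ≈ 14.000×0.447 ≈ 6.261.
SE_diff = √2 × SEM ≈ 8.854
z = |24 − 37| / 8.854 = 13 / 8.854 ≈ 1.468

1.47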